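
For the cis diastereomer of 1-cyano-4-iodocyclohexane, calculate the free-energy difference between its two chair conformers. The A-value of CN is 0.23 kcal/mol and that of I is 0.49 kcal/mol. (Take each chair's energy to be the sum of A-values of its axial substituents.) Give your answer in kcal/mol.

0.26 kcal/mol

C1 and C4 have opposite parity, so for the cis isomer the two substituents are one axial and one equatorial in each chair.
Chair I (cyano axial, iodo equatorial): E = 0.23 kcal/mol.
Chair II (cyano equatorial, iodo axial): E = 0.49 kcal/mol.
ΔE = 0.49 − 0.23 = 0.26 kcal/mol; chair I is more stable.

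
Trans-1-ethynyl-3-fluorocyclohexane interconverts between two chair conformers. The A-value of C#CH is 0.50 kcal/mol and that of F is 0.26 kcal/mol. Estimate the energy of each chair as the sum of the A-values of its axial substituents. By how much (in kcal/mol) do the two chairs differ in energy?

C1 and C3 have the same parity, so for the trans isomer the two substituents are one axial and one equatorial in each chair.
Chair I (ethynyl axial, fluoro equatorial): E = 0.50 kcal/mol.
Chair II (ethynyl equatorial, fluoro axial): E = 0.26 kcal/mol.
ΔE = 0.50 − 0.26 = 0.24 kcal/mol; chair II is more stable.

0.24 kcal/mol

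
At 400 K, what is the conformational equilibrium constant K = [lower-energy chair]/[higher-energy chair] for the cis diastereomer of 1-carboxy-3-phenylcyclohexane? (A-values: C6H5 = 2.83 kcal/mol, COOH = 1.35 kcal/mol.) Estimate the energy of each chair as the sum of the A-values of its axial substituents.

K ≈ 192

C1 and C3 have the same parity, so for the cis isomer the two substituents are e,e in one chair and a,a in the other.
Chair I (phenyl axial, carboxyl axial): E = 4.18 kcal/mol; chair II (phenyl equatorial, carboxyl equatorial): E = 0.00 kcal/mol.
ΔG = 4.18 kcal/mol between the two chairs.
K = exp(ΔG/RT) with R = 1.987×10⁻³ kcal mol⁻¹ K⁻¹ and T = 400 K gives K ≈ 192.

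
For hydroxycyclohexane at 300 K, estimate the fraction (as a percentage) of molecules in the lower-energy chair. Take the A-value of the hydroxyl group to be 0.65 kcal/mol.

One chair has the hydroxyl group axial (E = 0.65 kcal/mol) and the other has it equatorial (E = 0).
ΔG = 0.65 kcal/mol between the two chairs.
K = exp(ΔG/RT) with R = 1.987×10⁻³ kcal mol⁻¹ K⁻¹ and T = 300 K gives K ≈ 2.98.
Fraction in the lower-energy chair = K/(K+1) = 74.8%.

74.8%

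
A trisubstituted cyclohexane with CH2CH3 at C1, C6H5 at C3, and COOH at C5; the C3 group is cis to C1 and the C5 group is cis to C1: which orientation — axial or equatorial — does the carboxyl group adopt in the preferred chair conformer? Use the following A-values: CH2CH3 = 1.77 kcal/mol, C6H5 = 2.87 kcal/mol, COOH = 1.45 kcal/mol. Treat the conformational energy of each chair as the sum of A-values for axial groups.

equatorial

Chair I (ethyl axial, phenyl axial, carboxyl axial): E = 6.09 kcal/mol.
Chair II (ethyl equatorial, phenyl equatorial, carboxyl equatorial): E = 0.00 kcal/mol.
Chair II is the more stable (lower-energy) conformer, and in that chair the carboxyl group is equatorial.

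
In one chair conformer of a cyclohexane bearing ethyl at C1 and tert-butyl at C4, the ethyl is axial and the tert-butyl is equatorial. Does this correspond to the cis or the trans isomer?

cis

C1 and C4 have opposite parity, so their axial bonds point in opposite directions.
With opposite-parity carbons, two substituents on the same face are one axial and one equatorial; opposite faces give both axial or both equatorial.
Here the groups are axial/equatorial → same face → cis.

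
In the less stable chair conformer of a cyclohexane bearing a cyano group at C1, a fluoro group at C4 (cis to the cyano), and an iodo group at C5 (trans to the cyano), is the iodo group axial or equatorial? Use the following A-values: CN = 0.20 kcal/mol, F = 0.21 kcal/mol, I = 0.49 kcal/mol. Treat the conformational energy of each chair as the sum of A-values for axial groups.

Chair I (cyano axial, fluoro equatorial, iodo equatorial): E = 0.20 kcal/mol.
Chair II (cyano equatorial, fluoro axial, iodo axial): E = 0.70 kcal/mol.
Chair II is the less stable (higher-energy) conformer, and in that chair the iodo group is axial.

axial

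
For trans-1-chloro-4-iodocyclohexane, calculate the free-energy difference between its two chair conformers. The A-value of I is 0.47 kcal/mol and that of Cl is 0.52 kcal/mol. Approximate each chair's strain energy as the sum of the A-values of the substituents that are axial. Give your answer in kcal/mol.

C1 and C4 have opposite parity, so for the trans isomer the two substituents are e,e in one chair and a,a in the other.
Chair I (iodo axial, chloro axial): E = 0.99 kcal/mol.
Chair II (iodo equatorial, chloro equatorial): E = 0.00 kcal/mol.
ΔE = 0.99 − 0.00 = 0.99 kcal/mol; chair II is more stable.

0.99 kcal/mol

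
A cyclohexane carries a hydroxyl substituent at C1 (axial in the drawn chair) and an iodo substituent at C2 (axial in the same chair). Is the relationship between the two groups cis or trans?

trans

C1 and C2 have opposite parity, so their axial bonds point in opposite directions.
With opposite-parity carbons, two substituents on the same face are one axial and one equatorial; opposite faces give both axial or both equatorial.
Here the groups are axial/axial → opposite face → trans.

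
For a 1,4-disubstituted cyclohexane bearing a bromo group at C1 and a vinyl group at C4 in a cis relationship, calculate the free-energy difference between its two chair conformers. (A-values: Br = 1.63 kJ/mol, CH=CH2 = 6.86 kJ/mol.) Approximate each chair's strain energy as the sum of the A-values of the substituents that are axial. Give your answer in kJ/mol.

5.23 kJ/mol

C1 and C4 have opposite parity, so for the cis isomer the two substituents are one axial and one equatorial in each chair.
Chair I (bromo axial, vinyl equatorial): E = 1.63 kJ/mol.
Chair II (bromo equatorial, vinyl axial): E = 6.86 kJ/mol.
ΔE = 6.86 − 1.63 = 5.23 kJ/mol; chair I is more stable.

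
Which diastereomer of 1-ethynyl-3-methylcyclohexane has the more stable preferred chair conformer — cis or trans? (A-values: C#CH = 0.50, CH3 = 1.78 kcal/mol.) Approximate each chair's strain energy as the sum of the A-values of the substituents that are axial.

At 1,3 positions (parity same): cis → (e,e or a,a); trans → (a,e or e,a).
Best chair for cis: E = 0.00 kcal/mol; best chair for trans: E = 0.50 kcal/mol.
The cis isomer is lower by 0.50 kcal/mol.

cis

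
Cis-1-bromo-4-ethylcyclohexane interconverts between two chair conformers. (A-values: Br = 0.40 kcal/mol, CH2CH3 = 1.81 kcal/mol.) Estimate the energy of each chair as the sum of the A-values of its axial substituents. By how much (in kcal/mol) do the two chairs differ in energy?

1.41 kcal/mol

C1 and C4 have opposite parity, so for the cis isomer the two substituents are one axial and one equatorial in each chair.
Chair I (bromo axial, ethyl equatorial): E = 0.40 kcal/mol.
Chair II (bromo equatorial, ethyl axial): E = 1.81 kcal/mol.
ΔE = 1.81 − 0.40 = 1.41 kcal/mol; chair I is more stable.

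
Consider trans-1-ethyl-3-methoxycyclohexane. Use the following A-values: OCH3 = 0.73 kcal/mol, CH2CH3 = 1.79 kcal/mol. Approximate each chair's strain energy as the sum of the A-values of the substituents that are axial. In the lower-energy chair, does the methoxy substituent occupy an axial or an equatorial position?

C1 and C3 have the same parity, so for the trans isomer the two substituents are one axial and one equatorial in each chair.
Chair I (methoxy axial, ethyl equatorial): E = 0.73 kcal/mol.
Chair II (methoxy equatorial, ethyl axial): E = 1.79 kcal/mol.
Chair I is the more stable (lower-energy) conformer, and in that chair the methoxy group is axial.

axial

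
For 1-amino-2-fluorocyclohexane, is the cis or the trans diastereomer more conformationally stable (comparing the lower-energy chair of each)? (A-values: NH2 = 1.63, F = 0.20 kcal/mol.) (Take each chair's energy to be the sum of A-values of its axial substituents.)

trans

At 1,2 positions (parity opposite): cis → (a,e or e,a); trans → (e,e or a,a).
Best chair for cis: E = 0.20 kcal/mol; best chair for trans: E = 0.00 kcal/mol.
The trans isomer is lower by 0.20 kcal/mol.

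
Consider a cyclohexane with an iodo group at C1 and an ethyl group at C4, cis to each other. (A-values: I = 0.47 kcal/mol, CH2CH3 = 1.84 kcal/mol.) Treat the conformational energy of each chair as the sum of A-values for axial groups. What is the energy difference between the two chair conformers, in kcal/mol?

C1 and C4 have opposite parity, so for the cis isomer the two substituents are one axial and one equatorial in each chair.
Chair I (iodo axial, ethyl equatorial): E = 0.47 kcal/mol.
Chair II (iodo equatorial, ethyl axial): E = 1.84 kcal/mol.
ΔE = 1.84 − 0.47 = 1.37 kcal/mol; chair I is more stable.

1.37 kcal/mol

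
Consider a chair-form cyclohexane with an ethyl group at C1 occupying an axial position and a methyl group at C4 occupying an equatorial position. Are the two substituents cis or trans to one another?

cis

C1 and C4 have opposite parity, so their axial bonds point in opposite directions.
With opposite-parity carbons, two substituents on the same face are one axial and one equatorial; opposite faces give both axial or both equatorial.
Here the groups are axial/equatorial → same face → cis.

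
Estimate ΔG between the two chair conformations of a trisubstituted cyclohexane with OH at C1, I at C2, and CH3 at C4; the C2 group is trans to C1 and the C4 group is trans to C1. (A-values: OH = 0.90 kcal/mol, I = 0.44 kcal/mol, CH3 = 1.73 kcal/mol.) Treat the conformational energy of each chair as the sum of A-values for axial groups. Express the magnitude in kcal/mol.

Chair I (hydroxyl axial, iodo axial, methyl axial): E = 3.07 kcal/mol.
Chair II (hydroxyl equatorial, iodo equatorial, methyl equatorial): E = 0.00 kcal/mol.
ΔE = 3.07 − 0.00 = 3.07 kcal/mol; chair II is more stable.

3.07 kcal/mol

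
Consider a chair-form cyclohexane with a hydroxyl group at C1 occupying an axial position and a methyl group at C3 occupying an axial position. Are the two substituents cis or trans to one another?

C1 and C3 have the same parity, so their axial bonds point in the same direction.
With same-parity carbons, two substituents on the same face are both axial or both equatorial; opposite faces give one of each.
Here the groups are axial/axial → same face → cis.

cis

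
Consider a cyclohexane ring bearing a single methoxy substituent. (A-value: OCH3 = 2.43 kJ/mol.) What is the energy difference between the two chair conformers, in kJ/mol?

A monosubstituted cyclohexane has one chair with the methoxy group axial (E = A = 2.43 kJ/mol) and one with it equatorial (E = 0).
ΔE = 2.43 − 0 = 2.43 kJ/mol.

2.43 kJ/mol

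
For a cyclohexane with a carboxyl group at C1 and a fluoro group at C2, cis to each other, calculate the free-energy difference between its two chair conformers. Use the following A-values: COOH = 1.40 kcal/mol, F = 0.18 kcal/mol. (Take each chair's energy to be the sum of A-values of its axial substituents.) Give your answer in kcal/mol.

1.22 kcal/mol

C1 and C2 have opposite parity, so for the cis isomer the two substituents are one axial and one equatorial in each chair.
Chair I (carboxyl axial, fluoro equatorial): E = 1.40 kcal/mol.
Chair II (carboxyl equatorial, fluoro axial): E = 0.18 kcal/mol.
ΔE = 1.40 − 0.18 = 1.22 kcal/mol; chair II is more stable.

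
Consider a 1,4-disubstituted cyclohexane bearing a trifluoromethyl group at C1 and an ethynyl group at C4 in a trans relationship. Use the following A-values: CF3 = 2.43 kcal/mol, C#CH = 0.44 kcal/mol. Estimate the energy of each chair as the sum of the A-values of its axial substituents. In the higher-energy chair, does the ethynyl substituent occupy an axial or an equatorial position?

C1 and C4 have opposite parity, so for the trans isomer the two substituents are e,e in one chair and a,a in the other.
Chair I (trifluoromethyl axial, ethynyl axial): E = 2.87 kcal/mol.
Chair II (trifluoromethyl equatorial, ethynyl equatorial): E = 0.00 kcal/mol.
Chair I is the less stable (higher-energy) conformer, and in that chair the ethynyl group is axial.

axial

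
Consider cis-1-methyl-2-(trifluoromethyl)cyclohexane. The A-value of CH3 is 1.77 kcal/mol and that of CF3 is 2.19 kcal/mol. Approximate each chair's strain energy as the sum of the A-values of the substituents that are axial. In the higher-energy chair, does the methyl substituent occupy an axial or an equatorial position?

C1 and C2 have opposite parity, so for the cis isomer the two substituents are one axial and one equatorial in each chair.
Chair I (methyl axial, trifluoromethyl equatorial): E = 1.77 kcal/mol.
Chair II (methyl equatorial, trifluoromethyl axial): E = 2.19 kcal/mol.
Chair II is the less stable (higher-energy) conformer, and in that chair the methyl group is equatorial.

equatorial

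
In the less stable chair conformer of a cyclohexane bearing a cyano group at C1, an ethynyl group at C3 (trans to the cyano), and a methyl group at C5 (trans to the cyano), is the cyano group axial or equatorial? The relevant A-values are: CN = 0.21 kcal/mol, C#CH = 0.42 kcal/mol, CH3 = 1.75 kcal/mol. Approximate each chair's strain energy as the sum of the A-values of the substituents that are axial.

equatorial

Chair I (cyano axial, ethynyl equatorial, methyl equatorial): E = 0.21 kcal/mol.
Chair II (cyano equatorial, ethynyl axial, methyl axial): E = 2.17 kcal/mol.
Chair II is the less stable (higher-energy) conformer, and in that chair the cyano group is equatorial.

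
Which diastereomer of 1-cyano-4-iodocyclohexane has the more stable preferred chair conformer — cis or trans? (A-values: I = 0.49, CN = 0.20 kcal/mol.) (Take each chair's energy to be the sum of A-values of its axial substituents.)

At 1,4 positions (parity opposite): cis → (a,e or e,a); trans → (e,e or a,a).
Best chair for cis: E = 0.20 kcal/mol; best chair for trans: E = 0.00 kcal/mol.
The trans isomer is lower by 0.20 kcal/mol.

trans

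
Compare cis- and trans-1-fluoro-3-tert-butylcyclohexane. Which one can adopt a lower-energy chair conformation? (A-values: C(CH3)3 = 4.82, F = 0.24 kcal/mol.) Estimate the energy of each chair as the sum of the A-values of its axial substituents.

At 1,3 positions (parity same): cis → (e,e or a,a); trans → (a,e or e,a).
Best chair for cis: E = 0.00 kcal/mol; best chair for trans: E = 0.24 kcal/mol.
The cis isomer is lower by 0.24 kcal/mol.

cis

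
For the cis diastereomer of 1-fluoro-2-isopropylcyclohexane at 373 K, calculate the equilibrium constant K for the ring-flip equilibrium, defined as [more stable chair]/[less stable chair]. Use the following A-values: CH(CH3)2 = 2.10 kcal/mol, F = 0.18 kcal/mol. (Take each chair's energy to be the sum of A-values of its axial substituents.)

C1 and C2 have opposite parity, so for the cis isomer the two substituents are one axial and one equatorial in each chair.
Chair I (isopropyl axial, fluoro equatorial): E = 2.10 kcal/mol; chair II (isopropyl equatorial, fluoro axial): E = 0.18 kcal/mol.
ΔG = 1.92 kcal/mol between the two chairs.
K = exp(ΔG/RT) with R = 1.987×10⁻³ kcal mol⁻¹ K⁻¹ and T = 373 K gives K ≈ 13.3.

K ≈ 13.3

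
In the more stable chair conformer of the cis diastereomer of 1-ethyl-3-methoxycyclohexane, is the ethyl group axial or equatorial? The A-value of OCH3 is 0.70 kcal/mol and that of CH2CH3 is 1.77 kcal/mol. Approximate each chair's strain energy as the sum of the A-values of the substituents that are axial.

equatorial

C1 and C3 have the same parity, so for the cis isomer the two substituents are e,e in one chair and a,a in the other.
Chair I (methoxy axial, ethyl axial): E = 2.47 kcal/mol.
Chair II (methoxy equatorial, ethyl equatorial): E = 0.00 kcal/mol.
Chair II is the more stable (lower-energy) conformer, and in that chair the ethyl group is equatorial.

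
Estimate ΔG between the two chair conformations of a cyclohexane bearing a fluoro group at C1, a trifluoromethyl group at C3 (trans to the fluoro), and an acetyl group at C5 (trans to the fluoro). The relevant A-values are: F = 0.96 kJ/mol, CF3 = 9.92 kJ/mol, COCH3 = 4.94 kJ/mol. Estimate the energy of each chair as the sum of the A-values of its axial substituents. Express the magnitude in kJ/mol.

Chair I (fluoro axial, trifluoromethyl equatorial, acetyl equatorial): E = 0.96 kJ/mol.
Chair II (fluoro equatorial, trifluoromethyl axial, acetyl axial): E = 14.86 kJ/mol.
ΔE = 14.86 − 0.96 = 13.90 kJ/mol; chair I is more stable.

13.90 kJ/mol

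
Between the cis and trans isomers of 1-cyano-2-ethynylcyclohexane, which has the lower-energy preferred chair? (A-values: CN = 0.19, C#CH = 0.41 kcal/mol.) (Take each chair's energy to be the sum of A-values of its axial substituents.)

At 1,2 positions (parity opposite): cis → (a,e or e,a); trans → (e,e or a,a).
Best chair for cis: E = 0.19 kcal/mol; best chair for trans: E = 0.00 kcal/mol.
The trans isomer is lower by 0.19 kcal/mol.

trans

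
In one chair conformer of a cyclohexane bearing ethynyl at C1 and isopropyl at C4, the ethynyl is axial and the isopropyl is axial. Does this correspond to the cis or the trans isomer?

C1 and C4 have opposite parity, so their axial bonds point in opposite directions.
With opposite-parity carbons, two substituents on the same face are one axial and one equatorial; opposite faces give both axial or both equatorial.
Here the groups are axial/axial → opposite face → trans.

trans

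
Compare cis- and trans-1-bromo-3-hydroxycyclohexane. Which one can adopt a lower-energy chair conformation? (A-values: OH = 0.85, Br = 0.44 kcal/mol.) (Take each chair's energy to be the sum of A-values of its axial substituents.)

At 1,3 positions (parity same): cis → (e,e or a,a); trans → (a,e or e,a).
Best chair for cis: E = 0.00 kcal/mol; best chair for trans: E = 0.44 kcal/mol.
The cis isomer is lower by 0.44 kcal/mol.

cis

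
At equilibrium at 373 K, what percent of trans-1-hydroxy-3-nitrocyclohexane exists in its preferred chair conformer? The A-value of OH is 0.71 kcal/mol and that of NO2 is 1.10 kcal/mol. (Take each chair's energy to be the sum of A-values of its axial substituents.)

C1 and C3 have the same parity, so for the trans isomer the two substituents are one axial and one equatorial in each chair.
Chair I (hydroxyl axial, nitro equatorial): E = 0.71 kcal/mol; chair II (hydroxyl equatorial, nitro axial): E = 1.10 kcal/mol.
ΔG = 0.39 kcal/mol between the two chairs.
K = exp(ΔG/RT) with R = 1.987×10⁻³ kcal mol⁻¹ K⁻¹ and T = 373 K gives K ≈ 1.69.
Fraction in the lower-energy chair = K/(K+1) = 62.9%.

62.9%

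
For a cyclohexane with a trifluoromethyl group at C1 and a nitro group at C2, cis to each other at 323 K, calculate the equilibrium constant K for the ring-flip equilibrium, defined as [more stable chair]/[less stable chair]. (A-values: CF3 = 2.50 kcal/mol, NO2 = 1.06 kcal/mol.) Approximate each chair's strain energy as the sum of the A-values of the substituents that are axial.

C1 and C2 have opposite parity, so for the cis isomer the two substituents are one axial and one equatorial in each chair.
Chair I (trifluoromethyl axial, nitro equatorial): E = 2.50 kcal/mol; chair II (trifluoromethyl equatorial, nitro axial): E = 1.06 kcal/mol.
ΔG = 1.44 kcal/mol between the two chairs.
K = exp(ΔG/RT) with R = 1.987×10⁻³ kcal mol⁻¹ K⁻¹ and T = 323 K gives K ≈ 9.43.

K ≈ 9.43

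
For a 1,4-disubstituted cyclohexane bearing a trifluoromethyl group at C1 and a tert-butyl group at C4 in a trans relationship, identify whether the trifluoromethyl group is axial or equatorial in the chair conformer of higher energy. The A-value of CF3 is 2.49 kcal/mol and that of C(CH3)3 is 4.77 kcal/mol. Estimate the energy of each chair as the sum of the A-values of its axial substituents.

C1 and C4 have opposite parity, so for the trans isomer the two substituents are e,e in one chair and a,a in the other.
Chair I (trifluoromethyl axial, tert-butyl axial): E = 7.26 kcal/mol.
Chair II (trifluoromethyl equatorial, tert-butyl equatorial): E = 0.00 kcal/mol.
Chair I is the less stable (higher-energy) conformer, and in that chair the trifluoromethyl group is axial.

axial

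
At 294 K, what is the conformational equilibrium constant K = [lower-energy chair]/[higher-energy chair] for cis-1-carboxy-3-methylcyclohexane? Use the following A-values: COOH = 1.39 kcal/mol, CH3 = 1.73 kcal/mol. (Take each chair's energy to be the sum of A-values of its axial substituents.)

C1 and C3 have the same parity, so for the cis isomer the two substituents are e,e in one chair and a,a in the other.
Chair I (carboxyl axial, methyl axial): E = 3.12 kcal/mol; chair II (carboxyl equatorial, methyl equatorial): E = 0.00 kcal/mol.
ΔG = 3.12 kcal/mol between the two chairs.
K = exp(ΔG/RT) with R = 1.987×10⁻³ kcal mol⁻¹ K⁻¹ and T = 294 K gives K ≈ 209.

K ≈ 209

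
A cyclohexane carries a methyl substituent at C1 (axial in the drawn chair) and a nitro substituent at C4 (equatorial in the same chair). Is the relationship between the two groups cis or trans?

C1 and C4 have opposite parity, so their axial bonds point in opposite directions.
With opposite-parity carbons, two substituents on the same face are one axial and one equatorial; opposite faces give both axial or both equatorial.
Here the groups are axial/equatorial → same face → cis.

cis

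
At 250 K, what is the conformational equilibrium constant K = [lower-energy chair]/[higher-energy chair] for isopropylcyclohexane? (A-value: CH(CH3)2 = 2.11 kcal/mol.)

One chair has the isopropyl group axial (E = 2.11 kcal/mol) and the other has it equatorial (E = 0).
ΔG = 2.11 kcal/mol between the two chairs.
K = exp(ΔG/RT) with R = 1.987×10⁻³ kcal mol⁻¹ K⁻¹ and T = 250 K gives K ≈ 69.9.

K ≈ 69.9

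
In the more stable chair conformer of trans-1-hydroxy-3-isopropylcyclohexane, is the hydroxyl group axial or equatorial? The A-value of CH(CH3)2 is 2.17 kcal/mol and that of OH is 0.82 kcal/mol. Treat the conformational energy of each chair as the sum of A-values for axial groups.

C1 and C3 have the same parity, so for the trans isomer the two substituents are one axial and one equatorial in each chair.
Chair I (isopropyl axial, hydroxyl equatorial): E = 2.17 kcal/mol.
Chair II (isopropyl equatorial, hydroxyl axial): E = 0.82 kcal/mol.
Chair II is the more stable (lower-energy) conformer, and in that chair the hydroxyl group is axial.

axial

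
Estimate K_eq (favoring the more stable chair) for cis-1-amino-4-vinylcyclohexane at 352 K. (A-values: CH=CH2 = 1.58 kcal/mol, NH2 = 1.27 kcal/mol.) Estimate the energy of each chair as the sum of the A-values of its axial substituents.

K ≈ 1.56

C1 and C4 have opposite parity, so for the cis isomer the two substituents are one axial and one equatorial in each chair.
Chair I (vinyl axial, amino equatorial): E = 1.58 kcal/mol; chair II (vinyl equatorial, amino axial): E = 1.27 kcal/mol.
ΔG = 0.31 kcal/mol between the two chairs.
K = exp(ΔG/RT) with R = 1.987×10⁻³ kcal mol⁻¹ K⁻¹ and T = 352 K gives K ≈ 1.56.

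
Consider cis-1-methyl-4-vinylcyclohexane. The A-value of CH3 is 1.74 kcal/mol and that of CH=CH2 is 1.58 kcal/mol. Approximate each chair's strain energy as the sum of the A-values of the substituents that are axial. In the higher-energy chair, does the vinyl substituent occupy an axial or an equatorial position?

equatorial

C1 and C4 have opposite parity, so for the cis isomer the two substituents are one axial and one equatorial in each chair.
Chair I (methyl axial, vinyl equatorial): E = 1.74 kcal/mol.
Chair II (methyl equatorial, vinyl axial): E = 1.58 kcal/mol.
Chair I is the less stable (higher-energy) conformer, and in that chair the vinyl group is equatorial.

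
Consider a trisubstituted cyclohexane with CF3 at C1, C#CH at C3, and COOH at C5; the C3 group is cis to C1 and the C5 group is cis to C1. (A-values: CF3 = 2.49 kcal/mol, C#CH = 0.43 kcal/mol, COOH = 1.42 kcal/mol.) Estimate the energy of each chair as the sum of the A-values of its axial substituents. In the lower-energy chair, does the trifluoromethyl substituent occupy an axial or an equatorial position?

Chair I (trifluoromethyl axial, ethynyl axial, carboxyl axial): E = 4.34 kcal/mol.
Chair II (trifluoromethyl equatorial, ethynyl equatorial, carboxyl equatorial): E = 0.00 kcal/mol.
Chair II is the more stable (lower-energy) conformer, and in that chair the trifluoromethyl group is equatorial.

equatorial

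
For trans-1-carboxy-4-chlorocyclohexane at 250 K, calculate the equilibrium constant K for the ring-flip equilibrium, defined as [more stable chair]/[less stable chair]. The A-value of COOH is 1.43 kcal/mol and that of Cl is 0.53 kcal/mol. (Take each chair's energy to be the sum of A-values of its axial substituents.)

K ≈ 51.7

C1 and C4 have opposite parity, so for the trans isomer the two substituents are e,e in one chair and a,a in the other.
Chair I (carboxyl axial, chloro axial): E = 1.96 kcal/mol; chair II (carboxyl equatorial, chloro equatorial): E = 0.00 kcal/mol.
ΔG = 1.96 kcal/mol between the two chairs.
K = exp(ΔG/RT) with R = 1.987×10⁻³ kcal mol⁻¹ K⁻¹ and T = 250 K gives K ≈ 51.7.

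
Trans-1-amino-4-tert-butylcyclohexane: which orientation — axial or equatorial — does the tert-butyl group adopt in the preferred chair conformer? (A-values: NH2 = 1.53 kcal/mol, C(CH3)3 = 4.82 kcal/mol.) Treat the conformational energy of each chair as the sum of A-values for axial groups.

C1 and C4 have opposite parity, so for the trans isomer the two substituents are e,e in one chair and a,a in the other.
Chair I (amino axial, tert-butyl axial): E = 6.35 kcal/mol.
Chair II (amino equatorial, tert-butyl equatorial): E = 0.00 kcal/mol.
Chair II is the more stable (lower-energy) conformer, and in that chair the tert-butyl group is equatorial.

equatorial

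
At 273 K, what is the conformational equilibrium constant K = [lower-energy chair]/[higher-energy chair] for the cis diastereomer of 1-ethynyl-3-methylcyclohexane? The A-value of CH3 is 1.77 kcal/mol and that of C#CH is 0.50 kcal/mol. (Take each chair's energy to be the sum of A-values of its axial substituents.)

K ≈ 65.7

C1 and C3 have the same parity, so for the cis isomer the two substituents are e,e in one chair and a,a in the other.
Chair I (methyl axial, ethynyl axial): E = 2.27 kcal/mol; chair II (methyl equatorial, ethynyl equatorial): E = 0.00 kcal/mol.
ΔG = 2.27 kcal/mol between the two chairs.
K = exp(ΔG/RT) with R = 1.987×10⁻³ kcal mol⁻¹ K⁻¹ and T = 273 K gives K ≈ 65.7.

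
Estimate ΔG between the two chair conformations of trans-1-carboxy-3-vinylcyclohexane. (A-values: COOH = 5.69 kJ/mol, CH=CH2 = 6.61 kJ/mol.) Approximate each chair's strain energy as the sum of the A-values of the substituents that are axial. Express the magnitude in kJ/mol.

C1 and C3 have the same parity, so for the trans isomer the two substituents are one axial and one equatorial in each chair.
Chair I (carboxyl axial, vinyl equatorial): E = 5.69 kJ/mol.
Chair II (carboxyl equatorial, vinyl axial): E = 6.61 kJ/mol.
ΔE = 6.61 − 5.69 = 0.92 kJ/mol; chair I is more stable.

0.92 kJ/mol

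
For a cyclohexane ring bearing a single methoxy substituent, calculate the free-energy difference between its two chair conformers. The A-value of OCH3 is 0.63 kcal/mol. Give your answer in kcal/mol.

0.63 kcal/mol

A monosubstituted cyclohexane has one chair with the methoxy group axial (E = A = 0.63 kcal/mol) and one with it equatorial (E = 0).
ΔE = 0.63 − 0 = 0.63 kcal/mol.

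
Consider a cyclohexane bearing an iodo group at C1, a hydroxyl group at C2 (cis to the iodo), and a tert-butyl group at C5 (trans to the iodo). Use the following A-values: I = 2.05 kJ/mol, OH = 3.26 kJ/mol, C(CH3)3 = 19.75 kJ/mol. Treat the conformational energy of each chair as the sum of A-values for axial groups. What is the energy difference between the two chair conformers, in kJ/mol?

20.96 kJ/mol

Chair I (iodo axial, hydroxyl equatorial, tert-butyl equatorial): E = 2.05 kJ/mol.
Chair II (iodo equatorial, hydroxyl axial, tert-butyl axial): E = 23.01 kJ/mol.
ΔE = 23.01 − 2.05 = 20.96 kJ/mol; chair I is more stable.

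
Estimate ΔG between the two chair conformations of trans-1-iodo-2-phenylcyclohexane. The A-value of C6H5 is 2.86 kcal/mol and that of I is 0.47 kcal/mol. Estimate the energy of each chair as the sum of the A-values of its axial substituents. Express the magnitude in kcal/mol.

3.33 kcal/mol

C1 and C2 have opposite parity, so for the trans isomer the two substituents are e,e in one chair and a,a in the other.
Chair I (phenyl axial, iodo axial): E = 3.33 kcal/mol.
Chair II (phenyl equatorial, iodo equatorial): E = 0.00 kcal/mol.
ΔE = 3.33 − 0.00 = 3.33 kcal/mol; chair II is more stable.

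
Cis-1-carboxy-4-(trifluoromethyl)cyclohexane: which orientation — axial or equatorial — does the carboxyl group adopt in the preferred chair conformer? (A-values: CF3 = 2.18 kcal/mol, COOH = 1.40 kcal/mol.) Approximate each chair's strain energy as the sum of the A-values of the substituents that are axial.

axial

C1 and C4 have opposite parity, so for the cis isomer the two substituents are one axial and one equatorial in each chair.
Chair I (trifluoromethyl axial, carboxyl equatorial): E = 2.18 kcal/mol.
Chair II (trifluoromethyl equatorial, carboxyl axial): E = 1.40 kcal/mol.
Chair II is the more stable (lower-energy) conformer, and in that chair the carboxyl group is axial.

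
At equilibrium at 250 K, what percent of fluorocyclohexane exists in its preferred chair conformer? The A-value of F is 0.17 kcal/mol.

One chair has the fluoro group axial (E = 0.17 kcal/mol) and the other has it equatorial (E = 0).
ΔG = 0.17 kcal/mol between the two chairs.
K = exp(ΔG/RT) with R = 1.987×10⁻³ kcal mol⁻¹ K⁻¹ and T = 250 K gives K ≈ 1.41.
Fraction in the lower-energy chair = K/(K+1) = 58.5%.

58.5%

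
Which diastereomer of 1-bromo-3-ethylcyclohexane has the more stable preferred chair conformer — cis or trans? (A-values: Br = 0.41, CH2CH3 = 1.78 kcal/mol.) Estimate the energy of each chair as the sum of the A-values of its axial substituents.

cis

At 1,3 positions (parity same): cis → (e,e or a,a); trans → (a,e or e,a).
Best chair for cis: E = 0.00 kcal/mol; best chair for trans: E = 0.41 kcal/mol.
The cis isomer is lower by 0.41 kcal/mol.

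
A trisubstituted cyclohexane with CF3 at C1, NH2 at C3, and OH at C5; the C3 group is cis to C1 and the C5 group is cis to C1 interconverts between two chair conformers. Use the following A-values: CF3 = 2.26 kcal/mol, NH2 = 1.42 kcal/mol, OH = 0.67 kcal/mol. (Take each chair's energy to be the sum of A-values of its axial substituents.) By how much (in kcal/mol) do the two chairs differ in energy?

Chair I (trifluoromethyl axial, amino axial, hydroxyl axial): E = 4.35 kcal/mol.
Chair II (trifluoromethyl equatorial, amino equatorial, hydroxyl equatorial): E = 0.00 kcal/mol.
ΔE = 4.35 − 0.00 = 4.35 kcal/mol; chair II is more stable.

4.35 kcal/mol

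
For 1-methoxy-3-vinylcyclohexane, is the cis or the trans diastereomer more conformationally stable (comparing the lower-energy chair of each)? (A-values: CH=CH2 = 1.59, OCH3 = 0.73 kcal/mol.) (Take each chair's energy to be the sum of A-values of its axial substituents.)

At 1,3 positions (parity same): cis → (e,e or a,a); trans → (a,e or e,a).
Best chair for cis: E = 0.00 kcal/mol; best chair for trans: E = 0.73 kcal/mol.
The cis isomer is lower by 0.73 kcal/mol.

cis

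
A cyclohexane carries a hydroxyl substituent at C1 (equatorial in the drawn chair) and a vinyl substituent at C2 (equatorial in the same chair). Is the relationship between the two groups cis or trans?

C1 and C2 have opposite parity, so their axial bonds point in opposite directions.
With opposite-parity carbons, two substituents on the same face are one axial and one equatorial; opposite faces give both axial or both equatorial.
Here the groups are equatorial/equatorial → opposite face → trans.

trans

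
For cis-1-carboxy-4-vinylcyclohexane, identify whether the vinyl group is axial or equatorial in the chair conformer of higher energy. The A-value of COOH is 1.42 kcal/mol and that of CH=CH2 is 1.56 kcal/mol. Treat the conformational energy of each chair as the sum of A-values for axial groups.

axial

C1 and C4 have opposite parity, so for the cis isomer the two substituents are one axial and one equatorial in each chair.
Chair I (carboxyl axial, vinyl equatorial): E = 1.42 kcal/mol.
Chair II (carboxyl equatorial, vinyl axial): E = 1.56 kcal/mol.
Chair II is the less stable (higher-energy) conformer, and in that chair the vinyl group is axial.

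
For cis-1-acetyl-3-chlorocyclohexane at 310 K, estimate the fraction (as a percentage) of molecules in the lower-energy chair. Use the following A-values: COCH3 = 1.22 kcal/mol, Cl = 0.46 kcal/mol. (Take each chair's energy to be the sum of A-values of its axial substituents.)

93.9%

C1 and C3 have the same parity, so for the cis isomer the two substituents are e,e in one chair and a,a in the other.
Chair I (acetyl axial, chloro axial): E = 1.68 kcal/mol; chair II (acetyl equatorial, chloro equatorial): E = 0.00 kcal/mol.
ΔG = 1.68 kcal/mol between the two chairs.
K = exp(ΔG/RT) with R = 1.987×10⁻³ kcal mol⁻¹ K⁻¹ and T = 310 K gives K ≈ 15.3.
Fraction in the lower-energy chair = K/(K+1) = 93.9%.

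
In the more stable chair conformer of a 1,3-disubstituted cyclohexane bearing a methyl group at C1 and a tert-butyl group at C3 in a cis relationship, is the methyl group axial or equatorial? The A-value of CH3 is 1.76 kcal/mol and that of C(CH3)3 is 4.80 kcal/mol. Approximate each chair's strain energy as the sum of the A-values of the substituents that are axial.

equatorial

C1 and C3 have the same parity, so for the cis isomer the two substituents are e,e in one chair and a,a in the other.
Chair I (methyl axial, tert-butyl axial): E = 6.56 kcal/mol.
Chair II (methyl equatorial, tert-butyl equatorial): E = 0.00 kcal/mol.
Chair II is the more stable (lower-energy) conformer, and in that chair the methyl group is equatorial.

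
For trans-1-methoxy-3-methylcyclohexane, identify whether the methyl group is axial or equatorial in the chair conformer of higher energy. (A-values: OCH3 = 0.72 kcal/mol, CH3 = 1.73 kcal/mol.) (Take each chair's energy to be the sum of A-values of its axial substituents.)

C1 and C3 have the same parity, so for the trans isomer the two substituents are one axial and one equatorial in each chair.
Chair I (methoxy axial, methyl equatorial): E = 0.72 kcal/mol.
Chair II (methoxy equatorial, methyl axial): E = 1.73 kcal/mol.
Chair II is the less stable (higher-energy) conformer, and in that chair the methyl group is axial.

axial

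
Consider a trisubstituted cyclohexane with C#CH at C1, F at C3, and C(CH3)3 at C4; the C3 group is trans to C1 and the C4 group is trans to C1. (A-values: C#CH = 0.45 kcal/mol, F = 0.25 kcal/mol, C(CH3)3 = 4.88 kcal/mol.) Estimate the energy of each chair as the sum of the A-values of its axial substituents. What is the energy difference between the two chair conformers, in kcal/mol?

5.08 kcal/mol

Chair I (ethynyl axial, fluoro equatorial, tert-butyl axial): E = 5.33 kcal/mol.
Chair II (ethynyl equatorial, fluoro axial, tert-butyl equatorial): E = 0.25 kcal/mol.
ΔE = 5.33 − 0.25 = 5.08 kcal/mol; chair II is more stable.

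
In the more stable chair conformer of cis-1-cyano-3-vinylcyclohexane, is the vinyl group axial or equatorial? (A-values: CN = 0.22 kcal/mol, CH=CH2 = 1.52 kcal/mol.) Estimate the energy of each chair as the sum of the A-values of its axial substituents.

equatorial

C1 and C3 have the same parity, so for the cis isomer the two substituents are e,e in one chair and a,a in the other.
Chair I (cyano axial, vinyl axial): E = 1.74 kcal/mol.
Chair II (cyano equatorial, vinyl equatorial): E = 0.00 kcal/mol.
Chair II is the more stable (lower-energy) conformer, and in that chair the vinyl group is equatorial.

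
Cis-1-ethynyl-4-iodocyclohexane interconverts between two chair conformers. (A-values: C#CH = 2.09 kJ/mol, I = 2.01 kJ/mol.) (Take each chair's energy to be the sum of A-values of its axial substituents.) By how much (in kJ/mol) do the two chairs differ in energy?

0.08 kJ/mol

C1 and C4 have opposite parity, so for the cis isomer the two substituents are one axial and one equatorial in each chair.
Chair I (ethynyl axial, iodo equatorial): E = 2.09 kJ/mol.
Chair II (ethynyl equatorial, iodo axial): E = 2.01 kJ/mol.
ΔE = 2.09 − 2.01 = 0.08 kJ/mol; chair II is more stable.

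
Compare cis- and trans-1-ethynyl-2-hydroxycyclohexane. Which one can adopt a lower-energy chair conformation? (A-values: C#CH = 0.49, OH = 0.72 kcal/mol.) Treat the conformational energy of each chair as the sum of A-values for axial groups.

At 1,2 positions (parity opposite): cis → (a,e or e,a); trans → (e,e or a,a).
Best chair for cis: E = 0.49 kcal/mol; best chair for trans: E = 0.00 kcal/mol.
The trans isomer is lower by 0.49 kcal/mol.

trans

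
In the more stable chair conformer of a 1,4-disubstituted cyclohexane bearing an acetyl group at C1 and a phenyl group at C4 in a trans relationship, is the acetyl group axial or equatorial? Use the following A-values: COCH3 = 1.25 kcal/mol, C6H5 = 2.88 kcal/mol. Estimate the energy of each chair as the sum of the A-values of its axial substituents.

C1 and C4 have opposite parity, so for the trans isomer the two substituents are e,e in one chair and a,a in the other.
Chair I (acetyl axial, phenyl axial): E = 4.13 kcal/mol.
Chair II (acetyl equatorial, phenyl equatorial): E = 0.00 kcal/mol.
Chair II is the more stable (lower-energy) conformer, and in that chair the acetyl group is equatorial.

equatorial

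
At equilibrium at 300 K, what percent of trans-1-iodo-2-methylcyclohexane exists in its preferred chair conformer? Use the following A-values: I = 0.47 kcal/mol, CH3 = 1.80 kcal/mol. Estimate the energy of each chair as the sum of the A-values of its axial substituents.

97.8%

C1 and C2 have opposite parity, so for the trans isomer the two substituents are e,e in one chair and a,a in the other.
Chair I (iodo axial, methyl axial): E = 2.27 kcal/mol; chair II (iodo equatorial, methyl equatorial): E = 0.00 kcal/mol.
ΔG = 2.27 kcal/mol between the two chairs.
K = exp(ΔG/RT) with R = 1.987×10⁻³ kcal mol⁻¹ K⁻¹ and T = 300 K gives K ≈ 45.1.
Fraction in the lower-energy chair = K/(K+1) = 97.8%.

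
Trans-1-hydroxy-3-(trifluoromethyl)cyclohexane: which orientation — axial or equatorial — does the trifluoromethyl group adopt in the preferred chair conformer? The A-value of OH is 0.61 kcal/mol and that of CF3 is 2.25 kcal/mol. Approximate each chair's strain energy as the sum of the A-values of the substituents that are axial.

C1 and C3 have the same parity, so for the trans isomer the two substituents are one axial and one equatorial in each chair.
Chair I (hydroxyl axial, trifluoromethyl equatorial): E = 0.61 kcal/mol.
Chair II (hydroxyl equatorial, trifluoromethyl axial): E = 2.25 kcal/mol.
Chair I is the more stable (lower-energy) conformer, and in that chair the trifluoromethyl group is equatorial.

equatorial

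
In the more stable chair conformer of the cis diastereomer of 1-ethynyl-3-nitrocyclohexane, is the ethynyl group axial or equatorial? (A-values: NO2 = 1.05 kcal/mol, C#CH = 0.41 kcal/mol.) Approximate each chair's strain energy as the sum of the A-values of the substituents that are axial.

equatorial

C1 and C3 have the same parity, so for the cis isomer the two substituents are e,e in one chair and a,a in the other.
Chair I (nitro axial, ethynyl axial): E = 1.46 kcal/mol.
Chair II (nitro equatorial, ethynyl equatorial): E = 0.00 kcal/mol.
Chair II is the more stable (lower-energy) conformer, and in that chair the ethynyl group is equatorial.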